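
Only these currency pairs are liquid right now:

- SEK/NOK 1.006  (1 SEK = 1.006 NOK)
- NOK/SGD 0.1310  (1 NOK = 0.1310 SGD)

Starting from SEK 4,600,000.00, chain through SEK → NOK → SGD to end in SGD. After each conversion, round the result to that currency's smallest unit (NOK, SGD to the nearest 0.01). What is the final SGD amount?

SGD 606,215.60

SEK 4,600,000.00 × 1.006 = NOK 4,627,600.00
NOK 4,627,600.00 × 0.1310 = SGD 606,215.60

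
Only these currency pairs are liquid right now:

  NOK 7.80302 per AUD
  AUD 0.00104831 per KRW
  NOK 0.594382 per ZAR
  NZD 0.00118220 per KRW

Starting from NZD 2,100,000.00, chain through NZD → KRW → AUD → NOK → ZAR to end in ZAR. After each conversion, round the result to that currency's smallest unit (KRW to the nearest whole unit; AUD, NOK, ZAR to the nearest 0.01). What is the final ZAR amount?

NZD 2,100,000.00 ÷ 0.00118220 = KRW 1,776,349,179
KRW 1,776,349,179 × 0.00104831 = AUD 1,862,164.61
AUD 1,862,164.61 × 7.80302 = NOK 14,530,507.70
NOK 14,530,507.70 ÷ 0.594382 = ZAR 24,446,412.74

ZAR 24,446,412.74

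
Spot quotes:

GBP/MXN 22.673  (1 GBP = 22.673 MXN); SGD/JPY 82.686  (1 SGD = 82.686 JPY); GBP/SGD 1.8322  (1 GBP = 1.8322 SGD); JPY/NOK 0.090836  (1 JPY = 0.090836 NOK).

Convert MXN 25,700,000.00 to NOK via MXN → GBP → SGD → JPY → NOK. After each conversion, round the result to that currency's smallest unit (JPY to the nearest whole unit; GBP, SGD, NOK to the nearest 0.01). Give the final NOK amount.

MXN 25,700,000.00 ÷ 22.673 = GBP 1,133,506.81
GBP 1,133,506.81 × 1.8322 = SGD 2,076,811.18
SGD 2,076,811.18 × 82.686 = JPY 171,723,209
JPY 171,723,209 × 0.090836 = NOK 15,598,649.41

NOK 15,598,649.41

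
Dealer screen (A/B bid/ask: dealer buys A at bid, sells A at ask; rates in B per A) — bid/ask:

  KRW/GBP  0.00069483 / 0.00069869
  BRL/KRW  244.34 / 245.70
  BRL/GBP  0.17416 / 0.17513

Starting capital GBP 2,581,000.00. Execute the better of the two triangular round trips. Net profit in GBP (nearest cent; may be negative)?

Net profit: GBP 37,464.78

Best loop GBP → KRW → BRL → GBP:
GBP 2,581,000.00 ÷ 0.00069869 (buy KRW at ask) = KRW 3,694,056,019
KRW 3,694,056,019 ÷ 245.70 (buy BRL at ask) = BRL 15,034,823.03
BRL 15,034,823.03 × 0.17416 (sell BRL at bid) = GBP 2,618,464.78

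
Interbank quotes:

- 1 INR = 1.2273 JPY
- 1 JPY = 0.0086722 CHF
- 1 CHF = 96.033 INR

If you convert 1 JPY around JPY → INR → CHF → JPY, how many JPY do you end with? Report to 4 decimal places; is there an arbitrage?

0.9784 (arbitrage exists)

Around JPY → INR → CHF → JPY: 1 ÷ 1.2273 ÷ 96.033 ÷ 0.0086722 = 0.978362
Product < 1; profitable direction is JPY → CHF → INR → JPY.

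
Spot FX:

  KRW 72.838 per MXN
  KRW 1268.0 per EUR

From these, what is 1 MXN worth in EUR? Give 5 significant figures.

MXN/EUR = 0.057443

1 MXN × 72.838 = 72.838 KRW
72.838 KRW ÷ 1268.0 = 0.0574432 EUR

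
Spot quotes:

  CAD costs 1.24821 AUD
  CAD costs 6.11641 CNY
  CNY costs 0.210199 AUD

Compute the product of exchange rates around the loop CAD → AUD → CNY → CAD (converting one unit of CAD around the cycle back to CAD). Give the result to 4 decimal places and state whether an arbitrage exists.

Around CAD → AUD → CNY → CAD: 1 × 1.24821 ÷ 0.210199 ÷ 6.11641 = 0.970869
Product < 1; profitable direction is CAD → CNY → AUD → CAD.

0.9709 (arbitrage exists)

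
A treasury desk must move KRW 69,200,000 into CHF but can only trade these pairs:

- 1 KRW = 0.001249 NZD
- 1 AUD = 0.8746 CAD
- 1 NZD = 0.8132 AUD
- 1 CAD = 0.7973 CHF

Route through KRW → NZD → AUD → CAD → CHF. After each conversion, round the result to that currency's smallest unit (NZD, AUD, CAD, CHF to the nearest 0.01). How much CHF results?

KRW 69,200,000 × 0.001249 = NZD 86,430.80
NZD 86,430.80 × 0.8132 = AUD 70,285.53
AUD 70,285.53 × 0.8746 = CAD 61,471.72
CAD 61,471.72 × 0.7973 = CHF 49,011.40

CHF 49,011.40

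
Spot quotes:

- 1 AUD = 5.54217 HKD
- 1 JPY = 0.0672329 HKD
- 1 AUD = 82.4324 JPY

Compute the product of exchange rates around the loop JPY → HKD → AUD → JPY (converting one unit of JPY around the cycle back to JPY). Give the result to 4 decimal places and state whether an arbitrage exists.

Around JPY → HKD → AUD → JPY: 1 × 0.0672329 ÷ 5.54217 × 82.4324 = 1.000000
Product ≈ 1 (deviation 0.000%, within rounding noise).

1.0000 (no arbitrage)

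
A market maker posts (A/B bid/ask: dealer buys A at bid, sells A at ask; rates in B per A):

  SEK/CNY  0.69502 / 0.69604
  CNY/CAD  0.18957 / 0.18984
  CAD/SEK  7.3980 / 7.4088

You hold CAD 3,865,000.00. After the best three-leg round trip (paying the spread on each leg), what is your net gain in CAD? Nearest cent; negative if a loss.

Net profit: CAD 83,023.27

Best loop CAD → CNY → SEK → CAD:
CAD 3,865,000.00 ÷ 0.18984 (buy CNY at ask) = CNY 20,359,249.89
CNY 20,359,249.89 ÷ 0.69604 (buy SEK at ask) = SEK 29,250,114.78
SEK 29,250,114.78 ÷ 7.4088 (buy CAD at ask) = CAD 3,948,023.27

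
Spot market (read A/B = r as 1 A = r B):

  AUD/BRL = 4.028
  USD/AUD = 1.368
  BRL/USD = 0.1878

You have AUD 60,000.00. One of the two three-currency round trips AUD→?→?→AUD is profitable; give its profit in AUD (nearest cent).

Profit: AUD 2,090.11

Profitable loop is AUD → BRL → USD → AUD:
AUD 60,000.00 × 4.028 = BRL 241,680.00
BRL 241,680.00 × 0.1878 = USD 45,387.50
USD 45,387.50 × 1.368 = AUD 62,090.11
Profit = AUD 62,090.11 − AUD 60,000.00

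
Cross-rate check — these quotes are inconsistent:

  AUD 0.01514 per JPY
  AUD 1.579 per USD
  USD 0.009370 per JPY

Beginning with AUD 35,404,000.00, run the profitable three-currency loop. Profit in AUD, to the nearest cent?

Profit: AUD 825,011.65

Profitable loop is AUD → USD → JPY → AUD:
AUD 35,404,000.00 ÷ 1.579 = USD 22,421,785.94
USD 22,421,785.94 ÷ 0.009370 = JPY 2,392,933,398
JPY 2,392,933,398 × 0.01514 = AUD 36,229,011.65
Profit = AUD 36,229,011.65 − AUD 35,404,000.00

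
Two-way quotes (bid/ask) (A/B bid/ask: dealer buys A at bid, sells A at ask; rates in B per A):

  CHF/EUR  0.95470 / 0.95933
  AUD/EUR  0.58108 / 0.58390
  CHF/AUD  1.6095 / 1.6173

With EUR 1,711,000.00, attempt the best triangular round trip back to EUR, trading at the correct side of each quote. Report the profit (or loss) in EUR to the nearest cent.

Net profit: EUR 18,768.05

Best loop EUR → AUD → CHF → EUR:
EUR 1,711,000.00 ÷ 0.58390 (buy AUD at ask) = AUD 2,930,296.28
AUD 2,930,296.28 ÷ 1.6173 (buy CHF at ask) = CHF 1,811,844.61
CHF 1,811,844.61 × 0.95470 (sell CHF at bid) = EUR 1,729,768.05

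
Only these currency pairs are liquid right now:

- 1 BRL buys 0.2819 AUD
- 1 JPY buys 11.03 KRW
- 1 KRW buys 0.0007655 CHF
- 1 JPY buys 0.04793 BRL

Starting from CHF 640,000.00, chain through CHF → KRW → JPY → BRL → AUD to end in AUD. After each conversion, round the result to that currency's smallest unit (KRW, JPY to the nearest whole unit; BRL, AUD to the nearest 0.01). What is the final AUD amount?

AUD 1,024,145.76

CHF 640,000.00 ÷ 0.0007655 = KRW 836,054,866
KRW 836,054,866 ÷ 11.03 = JPY 75,798,265
JPY 75,798,265 × 0.04793 = BRL 3,633,010.84
BRL 3,633,010.84 × 0.2819 = AUD 1,024,145.76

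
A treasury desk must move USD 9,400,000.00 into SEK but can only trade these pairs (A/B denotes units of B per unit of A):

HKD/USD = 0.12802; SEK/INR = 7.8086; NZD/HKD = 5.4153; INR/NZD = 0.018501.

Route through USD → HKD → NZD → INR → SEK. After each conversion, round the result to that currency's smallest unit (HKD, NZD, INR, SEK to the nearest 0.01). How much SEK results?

SEK 93,855,370.90

USD 9,400,000.00 ÷ 0.12802 = HKD 73,426,027.18
HKD 73,426,027.18 ÷ 5.4153 = NZD 13,558,995.29
NZD 13,558,995.29 ÷ 0.018501 = INR 732,879,049.24
INR 732,879,049.24 ÷ 7.8086 = SEK 93,855,370.90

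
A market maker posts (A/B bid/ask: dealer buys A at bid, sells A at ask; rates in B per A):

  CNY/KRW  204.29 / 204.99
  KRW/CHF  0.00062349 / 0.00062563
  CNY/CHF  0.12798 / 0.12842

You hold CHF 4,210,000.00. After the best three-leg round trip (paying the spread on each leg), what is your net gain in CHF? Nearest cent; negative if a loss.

Best loop CHF → KRW → CNY → CHF:
CHF 4,210,000.00 ÷ 0.00062563 (buy KRW at ask) = KRW 6,729,216,949
KRW 6,729,216,949 ÷ 204.99 (buy CNY at ask) = CNY 32,827,049.85
CNY 32,827,049.85 × 0.12798 (sell CNY at bid) = CHF 4,201,205.84

Net result: CHF -8,794.16 (no profitable arbitrage after spreads)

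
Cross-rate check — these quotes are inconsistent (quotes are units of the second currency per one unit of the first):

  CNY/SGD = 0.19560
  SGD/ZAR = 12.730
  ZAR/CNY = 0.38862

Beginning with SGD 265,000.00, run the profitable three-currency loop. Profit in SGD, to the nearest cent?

Profit: SGD 8,856.76

Profitable loop is SGD → CNY → ZAR → SGD:
SGD 265,000.00 ÷ 0.19560 = CNY 1,354,805.73
CNY 1,354,805.73 ÷ 0.38862 = ZAR 3,486,196.61
ZAR 3,486,196.61 ÷ 12.730 = SGD 273,856.76
Profit = SGD 273,856.76 − SGD 265,000.00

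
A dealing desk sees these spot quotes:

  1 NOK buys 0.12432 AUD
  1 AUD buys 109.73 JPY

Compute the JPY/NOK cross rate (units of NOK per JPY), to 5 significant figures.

1 JPY ÷ 109.73 = 0.00911328 AUD
0.00911328 AUD ÷ 0.12432 = 0.073305 NOK

JPY/NOK = 0.073305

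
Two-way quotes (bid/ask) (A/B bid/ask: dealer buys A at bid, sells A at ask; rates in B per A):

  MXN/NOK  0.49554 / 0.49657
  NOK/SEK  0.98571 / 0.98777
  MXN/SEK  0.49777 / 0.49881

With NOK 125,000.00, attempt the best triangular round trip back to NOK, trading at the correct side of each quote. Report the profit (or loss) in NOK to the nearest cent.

Net profit: NOK 1,853.49

Best loop NOK → MXN → SEK → NOK:
NOK 125,000.00 ÷ 0.49657 (buy MXN at ask) = MXN 251,726.85
MXN 251,726.85 × 0.49777 (sell MXN at bid) = SEK 125,302.07
SEK 125,302.07 ÷ 0.98777 (buy NOK at ask) = NOK 126,853.49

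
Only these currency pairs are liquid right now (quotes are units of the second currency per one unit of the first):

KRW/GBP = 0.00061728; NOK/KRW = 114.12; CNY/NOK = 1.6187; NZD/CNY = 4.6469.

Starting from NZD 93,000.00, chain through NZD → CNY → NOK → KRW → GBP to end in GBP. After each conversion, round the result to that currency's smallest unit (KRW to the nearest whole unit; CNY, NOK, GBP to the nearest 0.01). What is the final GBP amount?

NZD 93,000.00 × 4.6469 = CNY 432,161.70
CNY 432,161.70 × 1.6187 = NOK 699,540.14
NOK 699,540.14 × 114.12 = KRW 79,831,521
KRW 79,831,521 × 0.00061728 = GBP 49,278.40

GBP 49,278.40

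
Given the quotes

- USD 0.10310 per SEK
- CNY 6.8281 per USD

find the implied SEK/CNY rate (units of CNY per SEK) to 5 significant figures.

SEK/CNY = 0.70398

1 SEK × 0.10310 = 0.1031 USD
0.1031 USD × 6.8281 = 0.703977 CNY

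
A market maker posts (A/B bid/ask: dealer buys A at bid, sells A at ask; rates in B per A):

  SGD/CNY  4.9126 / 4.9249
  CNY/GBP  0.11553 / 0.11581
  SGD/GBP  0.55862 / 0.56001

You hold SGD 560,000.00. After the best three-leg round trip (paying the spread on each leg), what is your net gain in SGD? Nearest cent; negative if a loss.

Best loop SGD → CNY → GBP → SGD:
SGD 560,000.00 × 4.9126 (sell SGD at bid) = CNY 2,751,056.00
CNY 2,751,056.00 × 0.11553 (sell CNY at bid) = GBP 317,829.50
GBP 317,829.50 ÷ 0.56001 (buy SGD at ask) = SGD 567,542.54

Net profit: SGD 7,542.54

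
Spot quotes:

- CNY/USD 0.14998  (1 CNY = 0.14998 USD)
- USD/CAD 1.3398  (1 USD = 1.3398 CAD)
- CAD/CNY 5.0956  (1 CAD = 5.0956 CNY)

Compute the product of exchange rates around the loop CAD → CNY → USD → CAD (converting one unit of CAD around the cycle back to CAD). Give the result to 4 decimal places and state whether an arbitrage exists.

1.0239 (arbitrage exists)

Around CAD → CNY → USD → CAD: 1 × 5.0956 × 0.14998 × 1.3398 = 1.023926
Product > 1; profitable direction is CAD → CNY → USD → CAD.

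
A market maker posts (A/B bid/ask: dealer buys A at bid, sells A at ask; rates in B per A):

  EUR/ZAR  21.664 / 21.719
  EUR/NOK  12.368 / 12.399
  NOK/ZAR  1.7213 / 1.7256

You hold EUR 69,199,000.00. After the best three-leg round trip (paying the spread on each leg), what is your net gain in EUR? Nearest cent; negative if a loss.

Net profit: EUR 867,701.58

Best loop EUR → ZAR → NOK → EUR:
EUR 69,199,000.00 × 21.664 (sell EUR at bid) = ZAR 1,499,127,136.00
ZAR 1,499,127,136.00 ÷ 1.7256 (buy NOK at ask) = NOK 868,757,032.92
NOK 868,757,032.92 ÷ 12.399 (buy EUR at ask) = EUR 70,066,701.58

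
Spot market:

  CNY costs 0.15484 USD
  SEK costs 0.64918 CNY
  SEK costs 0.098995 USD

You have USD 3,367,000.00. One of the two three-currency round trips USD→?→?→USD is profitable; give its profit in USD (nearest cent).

Profit: USD 51,835.07

Profitable loop is USD → SEK → CNY → USD:
USD 3,367,000.00 ÷ 0.098995 = SEK 34,011,818.78
SEK 34,011,818.78 × 0.64918 = CNY 22,079,792.51
CNY 22,079,792.51 × 0.15484 = USD 3,418,835.07
Profit = USD 3,418,835.07 − USD 3,367,000.00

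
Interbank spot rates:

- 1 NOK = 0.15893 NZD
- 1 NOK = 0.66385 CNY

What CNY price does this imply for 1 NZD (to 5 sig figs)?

NZD/CNY = 4.1770

1 NZD ÷ 0.15893 = 6.29208 NOK
6.29208 NOK × 0.66385 = 4.177 CNY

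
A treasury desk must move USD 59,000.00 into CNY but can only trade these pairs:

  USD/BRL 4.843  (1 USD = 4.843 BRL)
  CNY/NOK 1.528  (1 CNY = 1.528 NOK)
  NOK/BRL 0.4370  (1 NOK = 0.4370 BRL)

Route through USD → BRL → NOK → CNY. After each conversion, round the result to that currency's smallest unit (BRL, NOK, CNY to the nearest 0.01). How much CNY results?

CNY 427,919.12

USD 59,000.00 × 4.843 = BRL 285,737.00
BRL 285,737.00 ÷ 0.4370 = NOK 653,860.41
NOK 653,860.41 ÷ 1.528 = CNY 427,919.12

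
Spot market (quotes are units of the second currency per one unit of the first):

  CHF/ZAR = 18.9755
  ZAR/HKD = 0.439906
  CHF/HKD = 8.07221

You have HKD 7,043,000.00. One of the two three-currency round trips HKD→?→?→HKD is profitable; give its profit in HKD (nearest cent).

Profitable loop is HKD → CHF → ZAR → HKD:
HKD 7,043,000.00 ÷ 8.07221 = CHF 872,499.60
CHF 872,499.60 × 18.9755 = ZAR 16,556,116.17
ZAR 16,556,116.17 × 0.439906 = HKD 7,283,134.84
Profit = HKD 7,283,134.84 − HKD 7,043,000.00

Profit: HKD 240,134.84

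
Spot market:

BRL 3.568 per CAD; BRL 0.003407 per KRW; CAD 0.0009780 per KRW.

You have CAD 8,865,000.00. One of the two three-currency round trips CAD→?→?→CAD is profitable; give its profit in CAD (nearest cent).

Profitable loop is CAD → BRL → KRW → CAD:
CAD 8,865,000.00 × 3.568 = BRL 31,630,320.00
BRL 31,630,320.00 ÷ 0.003407 = KRW 9,283,921,338
KRW 9,283,921,338 × 0.0009780 = CAD 9,079,675.07
Profit = CAD 9,079,675.07 − CAD 8,865,000.00

Profit: CAD 214,675.07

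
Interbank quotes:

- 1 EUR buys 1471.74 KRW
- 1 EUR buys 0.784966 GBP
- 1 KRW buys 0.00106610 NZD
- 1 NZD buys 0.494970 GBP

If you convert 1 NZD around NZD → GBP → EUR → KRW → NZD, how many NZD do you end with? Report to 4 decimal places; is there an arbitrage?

0.9894 (arbitrage exists)

Around NZD → GBP → EUR → KRW → NZD: 1 × 0.494970 ÷ 0.784966 × 1471.74 × 0.00106610 = 0.989366
Product < 1; profitable direction is NZD → KRW → EUR → GBP → NZD.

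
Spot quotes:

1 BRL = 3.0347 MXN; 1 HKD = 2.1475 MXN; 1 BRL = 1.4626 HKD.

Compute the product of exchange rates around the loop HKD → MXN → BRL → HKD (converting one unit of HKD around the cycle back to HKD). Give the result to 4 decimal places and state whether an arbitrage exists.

1.0350 (arbitrage exists)

Around HKD → MXN → BRL → HKD: 1 × 2.1475 ÷ 3.0347 × 1.4626 = 1.035006
Product > 1; profitable direction is HKD → MXN → BRL → HKD.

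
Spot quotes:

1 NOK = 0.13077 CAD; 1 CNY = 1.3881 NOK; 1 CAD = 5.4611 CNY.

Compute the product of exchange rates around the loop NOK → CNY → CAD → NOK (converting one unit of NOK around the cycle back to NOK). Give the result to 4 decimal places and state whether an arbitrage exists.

Around NOK → CNY → CAD → NOK: 1 ÷ 1.3881 ÷ 5.4611 ÷ 0.13077 = 1.008767
Product > 1; profitable direction is NOK → CNY → CAD → NOK.

1.0088 (arbitrage exists)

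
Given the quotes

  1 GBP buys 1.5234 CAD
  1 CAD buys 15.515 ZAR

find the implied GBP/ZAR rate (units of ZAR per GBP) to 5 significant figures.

GBP/ZAR = 23.636

1 GBP × 1.5234 = 1.5234 CAD
1.5234 CAD × 15.515 = 23.6356 ZAR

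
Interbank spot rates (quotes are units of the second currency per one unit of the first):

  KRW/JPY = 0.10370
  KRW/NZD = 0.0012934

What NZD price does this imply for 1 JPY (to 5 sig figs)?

1 JPY ÷ 0.10370 = 9.6432 KRW
9.6432 KRW × 0.0012934 = 0.0124725 NZD

JPY/NZD = 0.012473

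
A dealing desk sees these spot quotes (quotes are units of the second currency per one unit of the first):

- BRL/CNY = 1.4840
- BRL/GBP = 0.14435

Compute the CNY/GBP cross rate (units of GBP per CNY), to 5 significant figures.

CNY/GBP = 0.097271

1 CNY ÷ 1.4840 = 0.673854 BRL
0.673854 BRL × 0.14435 = 0.0972709 GBP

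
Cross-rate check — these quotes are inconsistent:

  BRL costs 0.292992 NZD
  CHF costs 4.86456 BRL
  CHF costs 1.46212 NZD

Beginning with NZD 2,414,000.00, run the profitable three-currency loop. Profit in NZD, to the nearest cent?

Profit: NZD 62,400.92

Profitable loop is NZD → BRL → CHF → NZD:
NZD 2,414,000.00 ÷ 0.292992 = BRL 8,239,132.81
BRL 8,239,132.81 ÷ 4.86456 = CHF 1,693,705.66
CHF 1,693,705.66 × 1.46212 = NZD 2,476,400.92
Profit = NZD 2,476,400.92 − NZD 2,414,000.00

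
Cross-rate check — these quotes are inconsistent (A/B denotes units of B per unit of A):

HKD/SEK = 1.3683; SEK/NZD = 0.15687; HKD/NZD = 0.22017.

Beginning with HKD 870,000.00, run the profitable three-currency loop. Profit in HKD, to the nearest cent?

Profitable loop is HKD → NZD → SEK → HKD:
HKD 870,000.00 × 0.22017 = NZD 191,547.90
NZD 191,547.90 ÷ 0.15687 = SEK 1,221,061.39
SEK 1,221,061.39 ÷ 1.3683 = HKD 892,393.03
Profit = HKD 892,393.03 − HKD 870,000.00

Profit: HKD 22,393.03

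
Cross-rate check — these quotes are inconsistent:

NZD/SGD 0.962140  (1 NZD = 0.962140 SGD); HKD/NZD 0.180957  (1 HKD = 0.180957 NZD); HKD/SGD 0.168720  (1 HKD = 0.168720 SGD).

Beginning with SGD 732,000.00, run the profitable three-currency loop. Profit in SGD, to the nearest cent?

Profit: SGD 23,367.29

Profitable loop is SGD → HKD → NZD → SGD:
SGD 732,000.00 ÷ 0.168720 = HKD 4,338,549.08
HKD 4,338,549.08 × 0.180957 = NZD 785,090.83
NZD 785,090.83 × 0.962140 = SGD 755,367.29
Profit = SGD 755,367.29 − SGD 732,000.00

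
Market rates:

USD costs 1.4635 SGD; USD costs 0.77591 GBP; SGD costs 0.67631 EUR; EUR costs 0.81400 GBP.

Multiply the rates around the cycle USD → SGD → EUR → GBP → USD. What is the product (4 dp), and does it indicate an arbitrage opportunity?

Around USD → SGD → EUR → GBP → USD: 1 × 1.4635 × 0.67631 × 0.81400 ÷ 0.77591 = 1.038369
Product > 1; profitable direction is USD → SGD → EUR → GBP → USD.

1.0384 (arbitrage exists)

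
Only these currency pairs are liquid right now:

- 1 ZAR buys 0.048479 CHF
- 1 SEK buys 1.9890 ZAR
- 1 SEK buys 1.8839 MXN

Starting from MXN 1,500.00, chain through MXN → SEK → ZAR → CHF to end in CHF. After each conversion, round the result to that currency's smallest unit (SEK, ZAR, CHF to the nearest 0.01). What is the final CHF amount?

MXN 1,500.00 ÷ 1.8839 = SEK 796.22
SEK 796.22 × 1.9890 = ZAR 1,583.68
ZAR 1,583.68 × 0.048479 = CHF 76.78

CHF 76.78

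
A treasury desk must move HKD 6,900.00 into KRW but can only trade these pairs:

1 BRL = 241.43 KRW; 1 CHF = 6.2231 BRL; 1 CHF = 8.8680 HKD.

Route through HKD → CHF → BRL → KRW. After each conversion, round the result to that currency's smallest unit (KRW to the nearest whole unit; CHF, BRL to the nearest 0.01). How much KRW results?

KRW 1,169,021

HKD 6,900.00 ÷ 8.8680 = CHF 778.08
CHF 778.08 × 6.2231 = BRL 4,842.07
BRL 4,842.07 × 241.43 = KRW 1,169,021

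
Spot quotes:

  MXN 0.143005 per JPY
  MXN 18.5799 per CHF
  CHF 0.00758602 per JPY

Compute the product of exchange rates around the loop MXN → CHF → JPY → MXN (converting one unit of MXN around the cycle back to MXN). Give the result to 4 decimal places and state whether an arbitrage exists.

Around MXN → CHF → JPY → MXN: 1 ÷ 18.5799 ÷ 0.00758602 × 0.143005 = 1.014598
Product > 1; profitable direction is MXN → CHF → JPY → MXN.

1.0146 (arbitrage exists)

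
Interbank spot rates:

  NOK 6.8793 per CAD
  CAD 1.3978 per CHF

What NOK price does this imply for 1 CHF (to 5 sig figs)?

1 CHF × 1.3978 = 1.3978 CAD
1.3978 CAD × 6.8793 = 9.61589 NOK

CHF/NOK = 9.6159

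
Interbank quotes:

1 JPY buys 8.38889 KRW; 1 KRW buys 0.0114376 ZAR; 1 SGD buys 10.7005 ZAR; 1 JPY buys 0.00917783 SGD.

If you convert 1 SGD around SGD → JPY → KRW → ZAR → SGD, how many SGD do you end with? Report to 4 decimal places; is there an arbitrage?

0.9770 (arbitrage exists)

Around SGD → JPY → KRW → ZAR → SGD: 1 ÷ 0.00917783 × 8.38889 × 0.0114376 ÷ 10.7005 = 0.977002
Product < 1; profitable direction is SGD → ZAR → KRW → JPY → SGD.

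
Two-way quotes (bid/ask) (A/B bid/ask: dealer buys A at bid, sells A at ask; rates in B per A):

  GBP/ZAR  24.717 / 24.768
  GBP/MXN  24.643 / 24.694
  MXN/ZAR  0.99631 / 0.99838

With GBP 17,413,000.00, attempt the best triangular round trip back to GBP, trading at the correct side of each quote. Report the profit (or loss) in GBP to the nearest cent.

Best loop GBP → ZAR → MXN → GBP:
GBP 17,413,000.00 × 24.717 (sell GBP at bid) = ZAR 430,397,121.00
ZAR 430,397,121.00 ÷ 0.99838 (buy MXN at ask) = MXN 431,095,495.70
MXN 431,095,495.70 ÷ 24.694 (buy GBP at ask) = GBP 17,457,499.62

Net profit: GBP 44,499.62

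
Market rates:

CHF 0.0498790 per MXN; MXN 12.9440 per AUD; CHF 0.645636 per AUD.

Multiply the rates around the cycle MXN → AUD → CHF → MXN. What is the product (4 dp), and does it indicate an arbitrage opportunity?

1.0000 (no arbitrage)

Around MXN → AUD → CHF → MXN: 1 ÷ 12.9440 × 0.645636 ÷ 0.0498790 = 1.000003
Product ≈ 1 (deviation 0.000%, within rounding noise).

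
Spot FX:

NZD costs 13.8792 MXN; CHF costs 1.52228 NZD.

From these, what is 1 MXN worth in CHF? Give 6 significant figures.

MXN/CHF = 0.0473305

1 MXN ÷ 13.8792 = 0.0720503 NZD
0.0720503 NZD ÷ 1.52228 = 0.0473305 CHF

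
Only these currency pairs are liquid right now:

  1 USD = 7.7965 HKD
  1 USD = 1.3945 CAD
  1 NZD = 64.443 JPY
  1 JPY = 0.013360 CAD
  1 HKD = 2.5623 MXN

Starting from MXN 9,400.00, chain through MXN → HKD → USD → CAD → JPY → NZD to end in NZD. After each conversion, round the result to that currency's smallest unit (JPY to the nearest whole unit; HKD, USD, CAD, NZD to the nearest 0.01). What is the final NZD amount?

NZD 762.15

MXN 9,400.00 ÷ 2.5623 = HKD 3,668.58
HKD 3,668.58 ÷ 7.7965 = USD 470.54
USD 470.54 × 1.3945 = CAD 656.17
CAD 656.17 ÷ 0.013360 = JPY 49,115
JPY 49,115 ÷ 64.443 = NZD 762.15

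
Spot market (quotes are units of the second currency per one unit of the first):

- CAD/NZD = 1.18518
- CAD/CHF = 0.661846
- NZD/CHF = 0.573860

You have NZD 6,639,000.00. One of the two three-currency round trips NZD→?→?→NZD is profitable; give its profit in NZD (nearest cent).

Profit: NZD 183,381.30

Profitable loop is NZD → CHF → CAD → NZD:
NZD 6,639,000.00 × 0.573860 = CHF 3,809,856.54
CHF 3,809,856.54 ÷ 0.661846 = CAD 5,756,409.41
CAD 5,756,409.41 × 1.18518 = NZD 6,822,381.30
Profit = NZD 6,822,381.30 − NZD 6,639,000.00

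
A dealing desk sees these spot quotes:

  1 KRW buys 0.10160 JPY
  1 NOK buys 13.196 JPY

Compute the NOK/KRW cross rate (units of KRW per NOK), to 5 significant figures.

NOK/KRW = 129.88

1 NOK × 13.196 = 13.196 JPY
13.196 JPY ÷ 0.10160 = 129.882 KRW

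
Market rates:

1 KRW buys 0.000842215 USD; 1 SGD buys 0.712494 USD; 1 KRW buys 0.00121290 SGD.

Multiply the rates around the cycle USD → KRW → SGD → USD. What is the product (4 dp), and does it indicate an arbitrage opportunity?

1.0261 (arbitrage exists)

Around USD → KRW → SGD → USD: 1 ÷ 0.000842215 × 0.00121290 × 0.712494 = 1.026085
Product > 1; profitable direction is USD → KRW → SGD → USD.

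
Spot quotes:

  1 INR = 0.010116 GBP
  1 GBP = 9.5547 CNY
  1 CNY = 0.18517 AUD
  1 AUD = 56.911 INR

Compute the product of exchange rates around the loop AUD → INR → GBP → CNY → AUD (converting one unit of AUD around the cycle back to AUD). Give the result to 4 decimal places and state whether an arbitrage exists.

1.0186 (arbitrage exists)

Around AUD → INR → GBP → CNY → AUD: 1 × 56.911 × 0.010116 × 9.5547 × 0.18517 = 1.018574
Product > 1; profitable direction is AUD → INR → GBP → CNY → AUD.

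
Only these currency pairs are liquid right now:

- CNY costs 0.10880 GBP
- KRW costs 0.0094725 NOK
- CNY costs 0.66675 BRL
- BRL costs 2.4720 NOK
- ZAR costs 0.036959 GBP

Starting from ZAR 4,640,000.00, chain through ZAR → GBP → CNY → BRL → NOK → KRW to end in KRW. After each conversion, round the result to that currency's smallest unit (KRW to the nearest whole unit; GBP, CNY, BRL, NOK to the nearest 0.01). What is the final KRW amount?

ZAR 4,640,000.00 × 0.036959 = GBP 171,489.76
GBP 171,489.76 ÷ 0.10880 = CNY 1,576,192.65
CNY 1,576,192.65 × 0.66675 = BRL 1,050,926.45
BRL 1,050,926.45 × 2.4720 = NOK 2,597,890.18
NOK 2,597,890.18 ÷ 0.0094725 = KRW 274,256,023

KRW 274,256,023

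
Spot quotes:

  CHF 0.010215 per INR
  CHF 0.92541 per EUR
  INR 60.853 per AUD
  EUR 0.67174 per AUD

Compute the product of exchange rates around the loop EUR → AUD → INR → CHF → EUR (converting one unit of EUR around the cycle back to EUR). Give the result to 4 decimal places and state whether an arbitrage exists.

Around EUR → AUD → INR → CHF → EUR: 1 ÷ 0.67174 × 60.853 × 0.010215 ÷ 0.92541 = 0.999965
Product ≈ 1 (deviation 0.003%, within rounding noise).

1.0000 (no arbitrage)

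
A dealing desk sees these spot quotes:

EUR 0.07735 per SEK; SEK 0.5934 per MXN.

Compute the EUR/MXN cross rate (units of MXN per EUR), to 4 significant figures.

EUR/MXN = 21.79

1 EUR ÷ 0.07735 = 12.9282 SEK
12.9282 SEK ÷ 0.5934 = 21.7867 MXN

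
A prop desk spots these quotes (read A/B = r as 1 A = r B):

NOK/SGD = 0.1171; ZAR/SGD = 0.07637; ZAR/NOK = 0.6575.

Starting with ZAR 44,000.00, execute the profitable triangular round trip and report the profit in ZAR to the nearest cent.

Profitable loop is ZAR → NOK → SGD → ZAR:
ZAR 44,000.00 × 0.6575 = NOK 28,930.00
NOK 28,930.00 × 0.1171 = SGD 3,387.70
SGD 3,387.70 ÷ 0.07637 = ZAR 44,359.08
Profit = ZAR 44,359.08 − ZAR 44,000.00

Profit: ZAR 359.08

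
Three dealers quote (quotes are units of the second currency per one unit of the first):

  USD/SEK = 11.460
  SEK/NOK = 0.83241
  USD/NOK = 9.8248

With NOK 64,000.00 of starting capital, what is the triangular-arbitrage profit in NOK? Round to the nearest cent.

Profit: NOK 1,914.63

Profitable loop is NOK → SEK → USD → NOK:
NOK 64,000.00 ÷ 0.83241 = SEK 76,885.19
SEK 76,885.19 ÷ 11.460 = USD 6,709.00
USD 6,709.00 × 9.8248 = NOK 65,914.63
Profit = NOK 65,914.63 − NOK 64,000.00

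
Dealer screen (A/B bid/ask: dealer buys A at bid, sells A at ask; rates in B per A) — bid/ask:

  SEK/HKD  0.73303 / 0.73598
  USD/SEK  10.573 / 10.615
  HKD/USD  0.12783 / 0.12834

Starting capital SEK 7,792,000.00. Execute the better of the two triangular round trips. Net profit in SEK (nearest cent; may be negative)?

Best loop SEK → USD → HKD → SEK:
SEK 7,792,000.00 ÷ 10.615 (buy USD at ask) = USD 734,055.58
USD 734,055.58 ÷ 0.12834 (buy HKD at ask) = HKD 5,719,616.50
HKD 5,719,616.50 ÷ 0.73598 (buy SEK at ask) = SEK 7,771,429.25

Net result: SEK -20,570.75 (no profitable arbitrage after spreads)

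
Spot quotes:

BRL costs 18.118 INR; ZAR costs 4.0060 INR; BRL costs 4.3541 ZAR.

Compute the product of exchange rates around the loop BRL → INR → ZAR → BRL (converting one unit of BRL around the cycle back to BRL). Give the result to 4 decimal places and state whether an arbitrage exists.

1.0387 (arbitrage exists)

Around BRL → INR → ZAR → BRL: 1 × 18.118 ÷ 4.0060 ÷ 4.3541 = 1.038726
Product > 1; profitable direction is BRL → INR → ZAR → BRL.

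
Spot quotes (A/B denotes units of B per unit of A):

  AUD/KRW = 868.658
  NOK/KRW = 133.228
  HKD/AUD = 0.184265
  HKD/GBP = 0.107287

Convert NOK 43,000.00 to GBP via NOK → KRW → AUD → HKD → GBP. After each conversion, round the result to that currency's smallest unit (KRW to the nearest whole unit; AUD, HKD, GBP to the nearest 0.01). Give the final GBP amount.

GBP 3,839.90

NOK 43,000.00 × 133.228 = KRW 5,728,804
KRW 5,728,804 ÷ 868.658 = AUD 6,595.01
AUD 6,595.01 ÷ 0.184265 = HKD 35,790.90
HKD 35,790.90 × 0.107287 = GBP 3,839.90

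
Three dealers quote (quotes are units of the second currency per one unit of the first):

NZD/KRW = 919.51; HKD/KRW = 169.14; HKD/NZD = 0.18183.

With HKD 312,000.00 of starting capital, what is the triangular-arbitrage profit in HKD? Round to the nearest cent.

Profitable loop is HKD → KRW → NZD → HKD:
HKD 312,000.00 × 169.14 = KRW 52,771,680
KRW 52,771,680 ÷ 919.51 = NZD 57,391.09
NZD 57,391.09 ÷ 0.18183 = HKD 315,630.47
Profit = HKD 315,630.47 − HKD 312,000.00

Profit: HKD 3,630.47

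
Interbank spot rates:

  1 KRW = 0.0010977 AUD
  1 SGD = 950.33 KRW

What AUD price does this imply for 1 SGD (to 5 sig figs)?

1 SGD × 950.33 = 950.33 KRW
950.33 KRW × 0.0010977 = 1.04318 AUD

SGD/AUD = 1.0432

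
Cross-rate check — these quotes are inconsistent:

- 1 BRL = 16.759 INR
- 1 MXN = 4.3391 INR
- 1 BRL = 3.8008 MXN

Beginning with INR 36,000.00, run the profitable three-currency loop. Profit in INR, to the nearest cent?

Profitable loop is INR → MXN → BRL → INR:
INR 36,000.00 ÷ 4.3391 = MXN 8,296.65
MXN 8,296.65 ÷ 3.8008 = BRL 2,182.87
BRL 2,182.87 × 16.759 = INR 36,582.71
Profit = INR 36,582.71 − INR 36,000.00

Profit: INR 582.71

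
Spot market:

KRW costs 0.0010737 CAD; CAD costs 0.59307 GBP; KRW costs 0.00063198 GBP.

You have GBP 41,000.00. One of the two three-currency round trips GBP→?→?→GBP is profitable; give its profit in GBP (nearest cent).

Profitable loop is GBP → KRW → CAD → GBP:
GBP 41,000.00 ÷ 0.00063198 = KRW 64,875,471
KRW 64,875,471 × 0.0010737 = CAD 69,656.79
CAD 69,656.79 × 0.59307 = GBP 41,311.35
Profit = GBP 41,311.35 − GBP 41,000.00

Profit: GBP 311.35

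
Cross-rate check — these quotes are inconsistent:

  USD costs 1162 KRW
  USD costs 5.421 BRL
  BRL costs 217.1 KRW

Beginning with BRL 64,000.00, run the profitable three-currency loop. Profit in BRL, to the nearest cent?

Profitable loop is BRL → KRW → USD → BRL:
BRL 64,000.00 × 217.1 = KRW 13,894,400
KRW 13,894,400 ÷ 1162 = USD 11,957.31
USD 11,957.31 × 5.421 = BRL 64,820.60
Profit = BRL 64,820.60 − BRL 64,000.00

Profit: BRL 820.60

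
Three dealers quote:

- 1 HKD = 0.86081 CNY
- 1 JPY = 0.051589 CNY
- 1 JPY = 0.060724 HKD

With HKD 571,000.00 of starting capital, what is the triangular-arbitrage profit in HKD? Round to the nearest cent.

Profitable loop is HKD → CNY → JPY → HKD:
HKD 571,000.00 × 0.86081 = CNY 491,522.51
CNY 491,522.51 ÷ 0.051589 = JPY 9,527,661
JPY 9,527,661 × 0.060724 = HKD 578,557.69
Profit = HKD 578,557.69 − HKD 571,000.00

Profit: HKD 7,557.69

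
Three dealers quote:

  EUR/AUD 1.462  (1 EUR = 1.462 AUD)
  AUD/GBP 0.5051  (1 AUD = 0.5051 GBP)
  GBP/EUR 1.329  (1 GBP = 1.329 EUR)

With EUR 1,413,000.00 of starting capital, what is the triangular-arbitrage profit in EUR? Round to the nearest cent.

Profit: EUR 26,767.74

Profitable loop is EUR → GBP → AUD → EUR:
EUR 1,413,000.00 ÷ 1.329 = GBP 1,063,205.42
GBP 1,063,205.42 ÷ 0.5051 = AUD 2,104,940.44
AUD 2,104,940.44 ÷ 1.462 = EUR 1,439,767.74
Profit = EUR 1,439,767.74 − EUR 1,413,000.00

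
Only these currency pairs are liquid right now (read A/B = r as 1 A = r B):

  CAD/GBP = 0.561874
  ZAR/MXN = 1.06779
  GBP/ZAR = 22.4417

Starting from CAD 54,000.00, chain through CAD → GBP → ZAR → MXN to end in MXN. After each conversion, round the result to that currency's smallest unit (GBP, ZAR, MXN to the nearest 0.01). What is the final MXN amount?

MXN 727,066.87

CAD 54,000.00 × 0.561874 = GBP 30,341.20
GBP 30,341.20 × 22.4417 = ZAR 680,908.11
ZAR 680,908.11 × 1.06779 = MXN 727,066.87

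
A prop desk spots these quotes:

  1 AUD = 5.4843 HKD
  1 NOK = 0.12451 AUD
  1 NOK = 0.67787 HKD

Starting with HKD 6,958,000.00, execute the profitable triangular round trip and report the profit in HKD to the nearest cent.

Profit: HKD 51,119.22

Profitable loop is HKD → NOK → AUD → HKD:
HKD 6,958,000.00 ÷ 0.67787 = NOK 10,264,504.99
NOK 10,264,504.99 × 0.12451 = AUD 1,278,033.52
AUD 1,278,033.52 × 5.4843 = HKD 7,009,119.22
Profit = HKD 7,009,119.22 − HKD 6,958,000.00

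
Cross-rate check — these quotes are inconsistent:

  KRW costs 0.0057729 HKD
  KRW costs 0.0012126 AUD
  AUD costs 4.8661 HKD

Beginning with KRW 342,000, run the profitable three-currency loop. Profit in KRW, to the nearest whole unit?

Profit: KRW 7,567

Profitable loop is KRW → AUD → HKD → KRW:
KRW 342,000 × 0.0012126 = AUD 414.71
AUD 414.71 × 4.8661 = HKD 2,018.02
HKD 2,018.02 ÷ 0.0057729 = KRW 349,567
Profit = KRW 349,567 − KRW 342,000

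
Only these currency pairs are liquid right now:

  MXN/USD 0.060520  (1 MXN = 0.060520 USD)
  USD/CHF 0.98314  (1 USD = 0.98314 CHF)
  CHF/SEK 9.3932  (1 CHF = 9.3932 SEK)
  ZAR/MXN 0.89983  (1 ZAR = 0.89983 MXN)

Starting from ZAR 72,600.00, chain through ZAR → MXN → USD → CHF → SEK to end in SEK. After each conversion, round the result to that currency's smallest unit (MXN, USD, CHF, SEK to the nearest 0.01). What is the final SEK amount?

SEK 36,511.09

ZAR 72,600.00 × 0.89983 = MXN 65,327.66
MXN 65,327.66 × 0.060520 = USD 3,953.63
USD 3,953.63 × 0.98314 = CHF 3,886.97
CHF 3,886.97 × 9.3932 = SEK 36,511.09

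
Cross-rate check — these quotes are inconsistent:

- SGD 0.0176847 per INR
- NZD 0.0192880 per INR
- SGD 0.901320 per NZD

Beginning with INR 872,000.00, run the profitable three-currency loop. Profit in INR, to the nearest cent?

Profitable loop is INR → SGD → NZD → INR:
INR 872,000.00 × 0.0176847 = SGD 15,421.06
SGD 15,421.06 ÷ 0.901320 = NZD 17,109.42
NZD 17,109.42 ÷ 0.0192880 = INR 887,049.75
Profit = INR 887,049.75 − INR 872,000.00

Profit: INR 15,049.75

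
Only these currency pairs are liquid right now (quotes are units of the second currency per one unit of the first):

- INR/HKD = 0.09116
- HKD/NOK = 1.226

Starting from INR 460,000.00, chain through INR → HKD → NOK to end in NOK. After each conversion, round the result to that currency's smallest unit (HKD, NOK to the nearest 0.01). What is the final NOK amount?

NOK 51,410.59

INR 460,000.00 × 0.09116 = HKD 41,933.60
HKD 41,933.60 × 1.226 = NOK 51,410.59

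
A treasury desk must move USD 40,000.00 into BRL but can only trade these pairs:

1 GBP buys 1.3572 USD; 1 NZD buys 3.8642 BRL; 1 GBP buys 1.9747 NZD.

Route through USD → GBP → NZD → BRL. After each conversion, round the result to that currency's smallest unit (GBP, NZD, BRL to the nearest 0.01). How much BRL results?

USD 40,000.00 ÷ 1.3572 = GBP 29,472.44
GBP 29,472.44 × 1.9747 = NZD 58,199.23
NZD 58,199.23 × 3.8642 = BRL 224,893.46

BRL 224,893.46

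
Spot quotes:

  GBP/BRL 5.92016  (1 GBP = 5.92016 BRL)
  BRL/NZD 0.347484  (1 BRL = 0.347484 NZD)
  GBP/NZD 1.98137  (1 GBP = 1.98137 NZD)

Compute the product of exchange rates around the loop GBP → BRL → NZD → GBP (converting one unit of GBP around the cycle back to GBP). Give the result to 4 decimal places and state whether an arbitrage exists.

1.0383 (arbitrage exists)

Around GBP → BRL → NZD → GBP: 1 × 5.92016 × 0.347484 ÷ 1.98137 = 1.038252
Product > 1; profitable direction is GBP → BRL → NZD → GBP.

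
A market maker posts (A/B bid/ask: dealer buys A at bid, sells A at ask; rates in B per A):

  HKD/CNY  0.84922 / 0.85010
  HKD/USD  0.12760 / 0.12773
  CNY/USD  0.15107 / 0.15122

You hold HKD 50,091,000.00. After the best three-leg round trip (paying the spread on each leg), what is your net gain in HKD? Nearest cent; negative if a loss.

Best loop HKD → CNY → USD → HKD:
HKD 50,091,000.00 × 0.84922 (sell HKD at bid) = CNY 42,538,279.02
CNY 42,538,279.02 × 0.15107 (sell CNY at bid) = USD 6,426,257.81
USD 6,426,257.81 ÷ 0.12773 (buy HKD at ask) = HKD 50,311,264.48

Net profit: HKD 220,264.48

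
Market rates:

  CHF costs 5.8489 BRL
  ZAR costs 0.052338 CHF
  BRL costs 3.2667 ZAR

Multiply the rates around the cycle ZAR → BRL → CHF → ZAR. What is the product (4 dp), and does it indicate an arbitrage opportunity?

1.0000 (no arbitrage)

Around ZAR → BRL → CHF → ZAR: 1 ÷ 3.2667 ÷ 5.8489 ÷ 0.052338 = 0.999999
Product ≈ 1 (deviation 0.000%, within rounding noise).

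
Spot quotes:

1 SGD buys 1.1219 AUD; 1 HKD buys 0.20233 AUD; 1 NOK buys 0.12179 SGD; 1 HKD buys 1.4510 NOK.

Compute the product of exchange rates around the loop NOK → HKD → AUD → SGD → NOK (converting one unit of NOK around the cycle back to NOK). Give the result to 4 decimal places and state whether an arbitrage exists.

Around NOK → HKD → AUD → SGD → NOK: 1 ÷ 1.4510 × 0.20233 ÷ 1.1219 ÷ 0.12179 = 1.020533
Product > 1; profitable direction is NOK → HKD → AUD → SGD → NOK.

1.0205 (arbitrage exists)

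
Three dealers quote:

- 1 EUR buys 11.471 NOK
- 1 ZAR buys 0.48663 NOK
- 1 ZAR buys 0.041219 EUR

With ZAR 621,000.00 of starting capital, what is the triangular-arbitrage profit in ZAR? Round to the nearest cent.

Profitable loop is ZAR → NOK → EUR → ZAR:
ZAR 621,000.00 × 0.48663 = NOK 302,197.23
NOK 302,197.23 ÷ 11.471 = EUR 26,344.45
EUR 26,344.45 ÷ 0.041219 = ZAR 639,133.75
Profit = ZAR 639,133.75 − ZAR 621,000.00

Profit: ZAR 18,133.75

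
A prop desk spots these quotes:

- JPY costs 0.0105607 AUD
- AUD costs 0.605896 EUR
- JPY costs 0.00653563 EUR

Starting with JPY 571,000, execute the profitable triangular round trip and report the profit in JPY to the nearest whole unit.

Profitable loop is JPY → EUR → AUD → JPY:
JPY 571,000 × 0.00653563 = EUR 3,731.84
EUR 3,731.84 ÷ 0.605896 = AUD 6,159.22
AUD 6,159.22 ÷ 0.0105607 = JPY 583,220
Profit = JPY 583,220 − JPY 571,000

Profit: JPY 12,220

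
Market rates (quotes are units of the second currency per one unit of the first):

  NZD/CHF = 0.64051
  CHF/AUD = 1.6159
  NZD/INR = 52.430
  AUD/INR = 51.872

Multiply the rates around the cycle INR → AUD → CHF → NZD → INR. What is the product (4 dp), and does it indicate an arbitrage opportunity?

Around INR → AUD → CHF → NZD → INR: 1 ÷ 51.872 ÷ 1.6159 ÷ 0.64051 × 52.430 = 0.976577
Product < 1; profitable direction is INR → NZD → CHF → AUD → INR.

0.9766 (arbitrage exists)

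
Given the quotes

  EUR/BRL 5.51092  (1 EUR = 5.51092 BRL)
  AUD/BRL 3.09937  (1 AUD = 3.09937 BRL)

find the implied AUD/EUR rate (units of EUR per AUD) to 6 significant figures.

1 AUD × 3.09937 = 3.09937 BRL
3.09937 BRL ÷ 5.51092 = 0.562405 EUR

AUD/EUR = 0.562405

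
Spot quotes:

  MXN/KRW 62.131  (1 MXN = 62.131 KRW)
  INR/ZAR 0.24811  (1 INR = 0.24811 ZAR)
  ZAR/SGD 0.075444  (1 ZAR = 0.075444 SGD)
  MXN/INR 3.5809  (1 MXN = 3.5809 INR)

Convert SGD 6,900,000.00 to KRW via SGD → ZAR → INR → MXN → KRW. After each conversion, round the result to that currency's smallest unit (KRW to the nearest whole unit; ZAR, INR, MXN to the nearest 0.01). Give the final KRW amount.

SGD 6,900,000.00 ÷ 0.075444 = ZAR 91,458,565.29
ZAR 91,458,565.29 ÷ 0.24811 = INR 368,621,036.19
INR 368,621,036.19 ÷ 3.5809 = MXN 102,940,890.89
MXN 102,940,890.89 × 62.131 = KRW 6,395,820,492

KRW 6,395,820,492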